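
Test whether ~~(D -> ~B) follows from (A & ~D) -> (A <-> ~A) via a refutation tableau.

No

Initial set: {((A & ~D) -> (A <-> ~A)); ~~~(D -> ~B)}.
~~~(D -> ~B): drop double negation, giving ~(D -> ~B).
~(D -> ~B): α-rule — add D, ~~B.
((A & ~D) -> (A <-> ~A)): β-rule — branch into ~(A & ~D)  //  (A <-> ~A).
  branch 1 (add ~(A & ~D)):
    ~(A & ~D): β-rule — branch into ~A  //  ~~D.
      branch 1.1 (add ~A):
        ○ open, literals {A=0, B=1, D=1}.
      branch 1.2 (add ~~D):
        ○ open, literals {B=1, D=1}.
  branch 2 (add (A <-> ~A)):
    (A <-> ~A): β-rule — branch into A, ~A  //  ~A, ~~A.
      branch 2.1 (add A, ~A):
        × closes — contains both A and ~A.
      branch 2.2 (add ~A, ~~A):
        × closes — contains both A and ~A.
2 branches closed, 2 open.
An open branch gives a countermodel: A=0, B=1, D=1 (unmentioned atoms arbitrary); the premises hold there but the conclusion fails.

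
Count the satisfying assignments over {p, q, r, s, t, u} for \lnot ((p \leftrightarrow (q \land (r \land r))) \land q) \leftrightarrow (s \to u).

Initial set: {(\lnot ((p \leftrightarrow (q \land (r \land r))) \land q) \leftrightarrow (s \to u))}.
(\lnot ((p \leftrightarrow (q \land (r \land r))) \land q) \leftrightarrow (s \to u)): β-rule — branch into \lnot ((p \leftrightarrow (q \land (r \land r))) \land q), (s \to u)  //  \lnot \lnot ((p \leftrightarrow (q \land (r \land r))) \land q), \lnot (s \to u).
  branch 1 (add \lnot ((p \leftrightarrow (q \land (r \land r))) \land q), (s \to u)):
    \lnot ((p \leftrightarrow (q \land (r \land r))) \land q): β-rule — branch into \lnot (p \leftrightarrow (q \land (r \land r)))  //  \lnot q.
      branch 1.1 (add \lnot (p \leftrightarrow (q \land (r \land r)))):
        (s \to u): β-rule — branch into \lnot s  //  u.
          branch 1.1.1 (add \lnot s):
            \lnot (p \leftrightarrow (q \land (r \land r))): β-rule — branch into p, \lnot (q \land (r \land r))  //  \lnot p, (q \land (r \land r)).
              branch 1.1.1.1 (add p, \lnot (q \land (r \land r))):
                \lnot (q \land (r \land r)): β-rule — branch into \lnot q  //  \lnot (r \land r).
                  branch 1.1.1.1.1 (add \lnot q):
                    ○ open, literals {p=T, q=F, s=F}.
                  branch 1.1.1.1.2 (add \lnot (r \land r)):
                    \lnot (r \land r): β-rule — branch into \lnot r  //  \lnot r.
                      branch 1.1.1.1.2.1 (add \lnot r):
                        ○ open, literals {p=T, r=F, s=F}.
                      branch 1.1.1.1.2.2 (add \lnot r):
                        ○ open, literals {p=T, r=F, s=F}.
              branch 1.1.1.2 (add \lnot p, (q \land (r \land r))):
                (q \land (r \land r)): α-rule — add q, (r \land r).
                (r \land r): α-rule — add r, r.
                ○ open, literals {p=F, q=T, r=T, s=F}.
          branch 1.1.2 (add u):
            \lnot (p \leftrightarrow (q \land (r \land r))): β-rule — branch into p, \lnot (q \land (r \land r))  //  \lnot p, (q \land (r \land r)).
              branch 1.1.2.1 (add p, \lnot (q \land (r \land r))):
                \lnot (q \land (r \land r)): β-rule — branch into \lnot q  //  \lnot (r \land r).
                  branch 1.1.2.1.1 (add \lnot q):
                    ○ open, literals {p=T, q=F, u=T}.
                  branch 1.1.2.1.2 (add \lnot (r \land r)):
                    \lnot (r \land r): β-rule — branch into \lnot r  //  \lnot r.
                      branch 1.1.2.1.2.1 (add \lnot r):
                        ○ open, literals {p=T, r=F, u=T}.
                      branch 1.1.2.1.2.2 (add \lnot r):
                        ○ open, literals {p=T, r=F, u=T}.
              branch 1.1.2.2 (add \lnot p, (q \land (r \land r))):
                (q \land (r \land r)): α-rule — add q, (r \land r).
                (r \land r): α-rule — add r, r.
                ○ open, literals {p=F, q=T, r=T, u=T}.
      branch 1.2 (add \lnot q):
        (s \to u): β-rule — branch into \lnot s  //  u.
          branch 1.2.1 (add \lnot s):
            ○ open, literals {q=F, s=F}.
          branch 1.2.2 (add u):
            ○ open, literals {q=F, u=T}.
  branch 2 (add \lnot \lnot ((p \leftrightarrow (q \land (r \land r))) \land q), \lnot (s \to u)):
    \lnot \lnot ((p \leftrightarrow (q \land (r \land r))) \land q): α-rule — add (p \leftrightarrow (q \land (r \land r))), q.
    \lnot (s \to u): α-rule — add s, \lnot u.
    (p \leftrightarrow (q \land (r \land r))): β-rule — branch into p, (q \land (r \land r))  //  \lnot p, \lnot (q \land (r \land r)).
      branch 2.1 (add p, (q \land (r \land r))):
        (q \land (r \land r)): α-rule — add q, (r \land r).
        (r \land r): α-rule — add r, r.
        ○ open, literals {p=T, q=T, r=T, s=T, u=F}.
      branch 2.2 (add \lnot p, \lnot (q \land (r \land r))):
        \lnot (q \land (r \land r)): β-rule — branch into \lnot q  //  \lnot (r \land r).
          branch 2.2.1 (add \lnot q):
            × closes — contains both q and \lnot q.
          branch 2.2.2 (add \lnot (r \land r)):
            \lnot (r \land r): β-rule — branch into \lnot r  //  \lnot r.
              branch 2.2.2.1 (add \lnot r):
                ○ open, literals {p=F, q=T, r=F, s=T, u=F}.
              branch 2.2.2.2 (add \lnot r):
                ○ open, literals {p=F, q=T, r=F, s=T, u=F}.
1 branch closed, 13 open.
Each open branch fixes some atoms; the unmentioned ones are free. Counting distinct full assignments: branch {p=T, q=F, s=F} (r, t, u) contributes 8 new; branch {p=T, r=F, s=F} (q, t, u) contributes 4 new; branch {p=T, r=F, s=F} (q, t, u) contributes 0 new; branch {p=F, q=T, r=T, s=F} (t, u) contributes 4 new; branch {p=T, q=F, u=T} (r, s, t) contributes 4 new; branch {p=T, r=F, u=T} (q, s, t) contributes 2 new; branch {p=T, r=F, u=T} (q, s, t) contributes 0 new; branch {p=F, q=T, r=T, u=T} (s, t) contributes 2 new; branch {q=F, s=F} (p, r, t, u) contributes 8 new; branch {q=F, u=T} (p, r, s, t) contributes 4 new; branch {p=T, q=T, r=T, s=T, u=F} (t) contributes 2 new; branch {p=F, q=T, r=F, s=T, u=F} (t) contributes 2 new; branch {p=F, q=T, r=F, s=T, u=F} (t) contributes 0 new. Total: 40.

40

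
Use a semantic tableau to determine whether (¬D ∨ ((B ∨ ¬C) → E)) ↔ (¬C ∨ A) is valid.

Not valid

Assume the negation and expand:
Initial set: {¬((¬D ∨ ((B ∨ ¬C) → E)) ↔ (¬C ∨ A))}.
¬((¬D ∨ ((B ∨ ¬C) → E)) ↔ (¬C ∨ A)): β-rule — branch into (¬D ∨ ((B ∨ ¬C) → E)), ¬(¬C ∨ A)  //  ¬(¬D ∨ ((B ∨ ¬C) → E)), (¬C ∨ A).
  branch 1 (add (¬D ∨ ((B ∨ ¬C) → E)), ¬(¬C ∨ A)):
    ¬(¬C ∨ A): α-rule — add ¬¬C, ¬A.
    (¬D ∨ ((B ∨ ¬C) → E)): β-rule — branch into ¬D  //  ((B ∨ ¬C) → E).
      branch 1.1 (add ¬D):
        ○ open, literals {A=F, C=T, D=F}.
      branch 1.2 (add ((B ∨ ¬C) → E)):
        ((B ∨ ¬C) → E): β-rule — branch into ¬(B ∨ ¬C)  //  E.
          branch 1.2.1 (add ¬(B ∨ ¬C)):
            ¬(B ∨ ¬C): α-rule — add ¬B, ¬¬C.
            ○ open, literals {A=F, B=F, C=T}.
          branch 1.2.2 (add E):
            ○ open, literals {A=F, C=T, E=T}.
  branch 2 (add ¬(¬D ∨ ((B ∨ ¬C) → E)), (¬C ∨ A)):
    ¬(¬D ∨ ((B ∨ ¬C) → E)): α-rule — add ¬¬D, ¬((B ∨ ¬C) → E).
    ¬((B ∨ ¬C) → E): α-rule — add (B ∨ ¬C), ¬E.
    (¬C ∨ A): β-rule — branch into ¬C  //  A.
      branch 2.1 (add ¬C):
        (B ∨ ¬C): β-rule — branch into B  //  ¬C.
          branch 2.1.1 (add B):
            ○ open, literals {B=T, C=F, D=T, E=F}.
          branch 2.1.2 (add ¬C):
            ○ open, literals {C=F, D=T, E=F}.
      branch 2.2 (add A):
        (B ∨ ¬C): β-rule — branch into B  //  ¬C.
          branch 2.2.1 (add B):
            ○ open, literals {A=T, B=T, D=T, E=F}.
          branch 2.2.2 (add ¬C):
            ○ open, literals {A=T, C=F, D=T, E=F}.
0 branches closed, 7 open.
An open branch gives a countermodel: A=F, C=T, D=F (unmentioned atoms arbitrary); under it the original formula is false.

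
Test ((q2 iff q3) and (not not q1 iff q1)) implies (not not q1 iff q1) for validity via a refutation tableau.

Valid

Assume the negation and expand:
Initial set: {F (((q2 iff q3) and (not not q1 iff q1)) implies (not not q1 iff q1))}.
F (((q2 iff q3) and (not not q1 iff q1)) implies (not not q1 iff q1)): α-rule — add T ((q2 iff q3) and (not not q1 iff q1)), F (not not q1 iff q1).
T ((q2 iff q3) and (not not q1 iff q1)): α-rule — add T (q2 iff q3), T (not not q1 iff q1).
F (not not q1 iff q1): β-rule — branch into T not not q1, F q1  //  F not not q1, T q1.
  branch 1 (add T not not q1, F q1):
    T not not q1: drop double negation, giving T q1.
    × closes — contains both q1 and not q1.
  branch 2 (add F not not q1, T q1):
    F not not q1: drop double negation, giving F q1.
    × closes — contains both q1 and not q1.
All 2 branches close.
Every branch closed, so the negation is unsatisfiable and the formula is valid.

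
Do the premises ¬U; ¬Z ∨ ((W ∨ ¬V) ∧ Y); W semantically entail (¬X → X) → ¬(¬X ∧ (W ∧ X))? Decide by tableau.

Yes

Initial set: {T ¬U; T (¬Z ∨ ((W ∨ ¬V) ∧ Y)); T W; F ((¬X → X) → ¬(¬X ∧ (W ∧ X)))}.
F ((¬X → X) → ¬(¬X ∧ (W ∧ X))): α-rule — add T (¬X → X), F ¬(¬X ∧ (W ∧ X)).
F ¬(¬X ∧ (W ∧ X)): α-rule — add T ¬X, T (W ∧ X).
T (W ∧ X): α-rule — add T W, T X.
× closes — contains both X and ¬X.
All 1 branch closes.
Every branch closed, so the premises entail the conclusion.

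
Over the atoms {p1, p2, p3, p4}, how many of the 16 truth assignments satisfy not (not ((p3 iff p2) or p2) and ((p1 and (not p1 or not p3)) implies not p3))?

12

Initial set: {not (not ((p3 iff p2) or p2) and ((p1 and (not p1 or not p3)) implies not p3))}.
not (not ((p3 iff p2) or p2) and ((p1 and (not p1 or not p3)) implies not p3)): β-rule — branch into not not ((p3 iff p2) or p2)  //  not ((p1 and (not p1 or not p3)) implies not p3).
  branch 1 (add not not ((p3 iff p2) or p2)):
    not not ((p3 iff p2) or p2): β-rule — branch into (p3 iff p2)  //  p2.
      branch 1.1 (add (p3 iff p2)):
        (p3 iff p2): β-rule — branch into p3, p2  //  not p3, not p2.
          branch 1.1.1 (add p3, p2):
            ○ open, literals {p2=1, p3=1}.
          branch 1.1.2 (add not p3, not p2):
            ○ open, literals {p2=0, p3=0}.
      branch 1.2 (add p2):
        ○ open, literals {p2=1}.
  branch 2 (add not ((p1 and (not p1 or not p3)) implies not p3)):
    not ((p1 and (not p1 or not p3)) implies not p3): α-rule — add (p1 and (not p1 or not p3)), not not p3.
    (p1 and (not p1 or not p3)): α-rule — add p1, (not p1 or not p3).
    (not p1 or not p3): β-rule — branch into not p1  //  not p3.
      branch 2.1 (add not p1):
        × closes — contains both p1 and not p1.
      branch 2.2 (add not p3):
        × closes — contains both p3 and not p3.
2 branches closed, 3 open.
Each open branch fixes some atoms; the unmentioned ones are free. Counting distinct full assignments: branch {p2=1, p3=1} (p1, p4) contributes 4 new; branch {p2=0, p3=0} (p1, p4) contributes 4 new; branch {p2=1} (p1, p3, p4) contributes 4 new. Total: 12.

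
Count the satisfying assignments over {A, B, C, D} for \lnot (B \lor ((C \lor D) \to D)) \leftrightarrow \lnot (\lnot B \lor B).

Initial set: {T (\lnot (B \lor ((C \lor D) \to D)) \leftrightarrow \lnot (\lnot B \lor B))}.
T (\lnot (B \lor ((C \lor D) \to D)) \leftrightarrow \lnot (\lnot B \lor B)): β-rule — branch into T \lnot (B \lor ((C \lor D) \to D)), T \lnot (\lnot B \lor B)  //  F \lnot (B \lor ((C \lor D) \to D)), F \lnot (\lnot B \lor B).
  branch 1 (add T \lnot (B \lor ((C \lor D) \to D)), T \lnot (\lnot B \lor B)):
    T \lnot (B \lor ((C \lor D) \to D)): α-rule — add F B, F ((C \lor D) \to D).
    T \lnot (\lnot B \lor B): α-rule — add F \lnot B, F B.
    × closes — contains both B and \lnot B.
  branch 2 (add F \lnot (B \lor ((C \lor D) \to D)), F \lnot (\lnot B \lor B)):
    F \lnot (B \lor ((C \lor D) \to D)): β-rule — branch into T B  //  T ((C \lor D) \to D).
      branch 2.1 (add T B):
        F \lnot (\lnot B \lor B): β-rule — branch into T \lnot B  //  T B.
          branch 2.1.1 (add T \lnot B):
            × closes — contains both B and \lnot B.
          branch 2.1.2 (add T B):
            ○ open, literals {B=true}.
      branch 2.2 (add T ((C \lor D) \to D)):
        F \lnot (\lnot B \lor B): β-rule — branch into T \lnot B  //  T B.
          branch 2.2.1 (add T \lnot B):
            T ((C \lor D) \to D): β-rule — branch into F (C \lor D)  //  T D.
              branch 2.2.1.1 (add F (C \lor D)):
                F (C \lor D): α-rule — add F C, F D.
                ○ open, literals {B=false, C=false, D=false}.
              branch 2.2.1.2 (add T D):
                ○ open, literals {B=false, D=true}.
          branch 2.2.2 (add T B):
            T ((C \lor D) \to D): β-rule — branch into F (C \lor D)  //  T D.
              branch 2.2.2.1 (add F (C \lor D)):
                F (C \lor D): α-rule — add F C, F D.
                ○ open, literals {B=true, C=false, D=false}.
              branch 2.2.2.2 (add T D):
                ○ open, literals {B=true, D=true}.
2 branches closed, 5 open.
Each open branch fixes some atoms; the unmentioned ones are free. Counting distinct full assignments: branch {B=true} (A, C, D) contributes 8 new; branch {B=false, C=false, D=false} (A) contributes 2 new; branch {B=false, D=true} (A, C) contributes 4 new; branch {B=true, C=false, D=false} (A) contributes 0 new; branch {B=true, D=true} (A, C) contributes 0 new. Total: 14.

14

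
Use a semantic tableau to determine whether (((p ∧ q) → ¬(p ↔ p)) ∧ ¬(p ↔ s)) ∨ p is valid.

Not valid

Assume the negation and expand:
Initial set: {¬((((p ∧ q) → ¬(p ↔ p)) ∧ ¬(p ↔ s)) ∨ p)}.
¬((((p ∧ q) → ¬(p ↔ p)) ∧ ¬(p ↔ s)) ∨ p): α-rule — add ¬(((p ∧ q) → ¬(p ↔ p)) ∧ ¬(p ↔ s)), ¬p.
¬(((p ∧ q) → ¬(p ↔ p)) ∧ ¬(p ↔ s)): β-rule — branch into ¬((p ∧ q) → ¬(p ↔ p))  //  ¬¬(p ↔ s).
  branch 1 (add ¬((p ∧ q) → ¬(p ↔ p))):
    ¬((p ∧ q) → ¬(p ↔ p)): α-rule — add (p ∧ q), ¬¬(p ↔ p).
    (p ∧ q): α-rule — add p, q.
    × closes — contains both p and ¬p.
  branch 2 (add ¬¬(p ↔ s)):
    ¬¬(p ↔ s): β-rule — branch into p, s  //  ¬p, ¬s.
      branch 2.1 (add p, s):
        × closes — contains both p and ¬p.
      branch 2.2 (add ¬p, ¬s):
        ○ open, literals {p=F, s=F}.
2 branches closed, 1 open.
An open branch gives a countermodel: p=F, s=F (unmentioned atoms arbitrary); under it the original formula is false.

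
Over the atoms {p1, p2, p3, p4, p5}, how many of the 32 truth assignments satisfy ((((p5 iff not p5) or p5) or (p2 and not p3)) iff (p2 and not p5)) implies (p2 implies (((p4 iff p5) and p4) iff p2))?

28

Initial set: {(((((p5 iff not p5) or p5) or (p2 and not p3)) iff (p2 and not p5)) implies (p2 implies (((p4 iff p5) and p4) iff p2)))}.
(((((p5 iff not p5) or p5) or (p2 and not p3)) iff (p2 and not p5)) implies (p2 implies (((p4 iff p5) and p4) iff p2))): β-rule — branch into not ((((p5 iff not p5) or p5) or (p2 and not p3)) iff (p2 and not p5))  //  (p2 implies (((p4 iff p5) and p4) iff p2)).
  branch 1 (add not ((((p5 iff not p5) or p5) or (p2 and not p3)) iff (p2 and not p5))):
    not ((((p5 iff not p5) or p5) or (p2 and not p3)) iff (p2 and not p5)): β-rule — branch into (((p5 iff not p5) or p5) or (p2 and not p3)), not (p2 and not p5)  //  not (((p5 iff not p5) or p5) or (p2 and not p3)), (p2 and not p5).
      branch 1.1 (add (((p5 iff not p5) or p5) or (p2 and not p3)), not (p2 and not p5)):
        (((p5 iff not p5) or p5) or (p2 and not p3)): β-rule — branch into ((p5 iff not p5) or p5)  //  (p2 and not p3).
          branch 1.1.1 (add ((p5 iff not p5) or p5)):
            not (p2 and not p5): β-rule — branch into not p2  //  not not p5.
              branch 1.1.1.1 (add not p2):
                ((p5 iff not p5) or p5): β-rule — branch into (p5 iff not p5)  //  p5.
                  branch 1.1.1.1.1 (add (p5 iff not p5)):
                    (p5 iff not p5): β-rule — branch into p5, not p5  //  not p5, not not p5.
                      branch 1.1.1.1.1.1 (add p5, not p5):
                        × closes — contains both p5 and not p5.
                      branch 1.1.1.1.1.2 (add not p5, not not p5):
                        × closes — contains both p5 and not p5.
                  branch 1.1.1.1.2 (add p5):
                    ○ open, literals {p2=false, p5=true}.
              branch 1.1.1.2 (add not not p5):
                ((p5 iff not p5) or p5): β-rule — branch into (p5 iff not p5)  //  p5.
                  branch 1.1.1.2.1 (add (p5 iff not p5)):
                    (p5 iff not p5): β-rule — branch into p5, not p5  //  not p5, not not p5.
                      branch 1.1.1.2.1.1 (add p5, not p5):
                        × closes — contains both p5 and not p5.
                      branch 1.1.1.2.1.2 (add not p5, not not p5):
                        × closes — contains both p5 and not p5.
                  branch 1.1.1.2.2 (add p5):
                    ○ open, literals {p5=true}.
          branch 1.1.2 (add (p2 and not p3)):
            (p2 and not p3): α-rule — add p2, not p3.
            not (p2 and not p5): β-rule — branch into not p2  //  not not p5.
              branch 1.1.2.1 (add not p2):
                × closes — contains both p2 and not p2.
              branch 1.1.2.2 (add not not p5):
                ○ open, literals {p2=true, p3=false, p5=true}.
      branch 1.2 (add not (((p5 iff not p5) or p5) or (p2 and not p3)), (p2 and not p5)):
        not (((p5 iff not p5) or p5) or (p2 and not p3)): α-rule — add not ((p5 iff not p5) or p5), not (p2 and not p3).
        (p2 and not p5): α-rule — add p2, not p5.
        not ((p5 iff not p5) or p5): α-rule — add not (p5 iff not p5), not p5.
        not (p2 and not p3): β-rule — branch into not p2  //  not not p3.
          branch 1.2.1 (add not p2):
            × closes — contains both p2 and not p2.
          branch 1.2.2 (add not not p3):
            not (p5 iff not p5): β-rule — branch into p5, not not p5  //  not p5, not p5.
              branch 1.2.2.1 (add p5, not not p5):
                × closes — contains both p5 and not p5.
              branch 1.2.2.2 (add not p5, not p5):
                ○ open, literals {p2=true, p3=true, p5=false}.
  branch 2 (add (p2 implies (((p4 iff p5) and p4) iff p2))):
    (p2 implies (((p4 iff p5) and p4) iff p2)): β-rule — branch into not p2  //  (((p4 iff p5) and p4) iff p2).
      branch 2.1 (add not p2):
        ○ open, literals {p2=false}.
      branch 2.2 (add (((p4 iff p5) and p4) iff p2)):
        (((p4 iff p5) and p4) iff p2): β-rule — branch into ((p4 iff p5) and p4), p2  //  not ((p4 iff p5) and p4), not p2.
          branch 2.2.1 (add ((p4 iff p5) and p4), p2):
            ((p4 iff p5) and p4): α-rule — add (p4 iff p5), p4.
            (p4 iff p5): β-rule — branch into p4, p5  //  not p4, not p5.
              branch 2.2.1.1 (add p4, p5):
                ○ open, literals {p2=true, p4=true, p5=true}.
              branch 2.2.1.2 (add not p4, not p5):
                × closes — contains both p4 and not p4.
          branch 2.2.2 (add not ((p4 iff p5) and p4), not p2):
            not ((p4 iff p5) and p4): β-rule — branch into not (p4 iff p5)  //  not p4.
              branch 2.2.2.1 (add not (p4 iff p5)):
                not (p4 iff p5): β-rule — branch into p4, not p5  //  not p4, p5.
                  branch 2.2.2.1.1 (add p4, not p5):
                    ○ open, literals {p2=false, p4=true, p5=false}.
                  branch 2.2.2.1.2 (add not p4, p5):
                    ○ open, literals {p2=false, p4=false, p5=true}.
              branch 2.2.2.2 (add not p4):
                ○ open, literals {p2=false, p4=false}.
8 branches closed, 9 open.
Each open branch fixes some atoms; the unmentioned ones are free. Counting distinct full assignments: branch {p2=false, p5=true} (p1, p3, p4) contributes 8 new; branch {p5=true} (p1, p2, p3, p4) contributes 8 new; branch {p2=true, p3=false, p5=true} (p1, p4) contributes 0 new; branch {p2=true, p3=true, p5=false} (p1, p4) contributes 4 new; branch {p2=false} (p1, p3, p4, p5) contributes 8 new; branch {p2=true, p4=true, p5=true} (p1, p3) contributes 0 new; branch {p2=false, p4=true, p5=false} (p1, p3) contributes 0 new; branch {p2=false, p4=false, p5=true} (p1, p3) contributes 0 new; branch {p2=false, p4=false} (p1, p3, p5) contributes 0 new. Total: 28.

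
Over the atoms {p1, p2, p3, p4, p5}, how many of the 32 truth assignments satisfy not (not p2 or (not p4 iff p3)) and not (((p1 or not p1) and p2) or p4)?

0

Initial set: {T (not (not p2 or (not p4 iff p3)) and not (((p1 or not p1) and p2) or p4))}.
T (not (not p2 or (not p4 iff p3)) and not (((p1 or not p1) and p2) or p4)): α-rule — add T not (not p2 or (not p4 iff p3)), T not (((p1 or not p1) and p2) or p4).
T not (not p2 or (not p4 iff p3)): α-rule — add F not p2, F (not p4 iff p3).
T not (((p1 or not p1) and p2) or p4): α-rule — add F ((p1 or not p1) and p2), F p4.
F (not p4 iff p3): β-rule — branch into T not p4, F p3  //  F not p4, T p3.
  branch 1 (add T not p4, F p3):
    F ((p1 or not p1) and p2): β-rule — branch into F (p1 or not p1)  //  F p2.
      branch 1.1 (add F (p1 or not p1)):
        F (p1 or not p1): α-rule — add F p1, F not p1.
        × closes — contains both p1 and not p1.
      branch 1.2 (add F p2):
        × closes — contains both p2 and not p2.
  branch 2 (add F not p4, T p3):
    × closes — contains both p4 and not p4.
All 3 branches close.
No open branches: the formula has 0 satisfying assignments.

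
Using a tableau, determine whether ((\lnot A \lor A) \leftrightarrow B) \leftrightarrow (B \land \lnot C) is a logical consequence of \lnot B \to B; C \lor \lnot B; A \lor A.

Initial set: {(\lnot B \to B); (C \lor \lnot B); (A \lor A); \lnot (((\lnot A \lor A) \leftrightarrow B) \leftrightarrow (B \land \lnot C))}.
(\lnot B \to B): β-rule — branch into \lnot \lnot B  //  B.
  branch 1 (add \lnot \lnot B):
    (C \lor \lnot B): β-rule — branch into C  //  \lnot B.
      branch 1.1 (add C):
        (A \lor A): β-rule — branch into A  //  A.
          branch 1.1.1 (add A):
            \lnot (((\lnot A \lor A) \leftrightarrow B) \leftrightarrow (B \land \lnot C)): β-rule — branch into ((\lnot A \lor A) \leftrightarrow B), \lnot (B \land \lnot C)  //  \lnot ((\lnot A \lor A) \leftrightarrow B), (B \land \lnot C).
              branch 1.1.1.1 (add ((\lnot A \lor A) \leftrightarrow B), \lnot (B \land \lnot C)):
                ((\lnot A \lor A) \leftrightarrow B): β-rule — branch into (\lnot A \lor A), B  //  \lnot (\lnot A \lor A), \lnot B.
                  branch 1.1.1.1.1 (add (\lnot A \lor A), B):
                    \lnot (B \land \lnot C): β-rule — branch into \lnot B  //  \lnot \lnot C.
                      branch 1.1.1.1.1.1 (add \lnot B):
                        × closes — contains both B and \lnot B.
                      branch 1.1.1.1.1.2 (add \lnot \lnot C):
                        (\lnot A \lor A): β-rule — branch into \lnot A  //  A.
                          branch 1.1.1.1.1.2.1 (add \lnot A):
                            × closes — contains both A and \lnot A.
                          branch 1.1.1.1.1.2.2 (add A):
                            ○ open, literals {A=1, B=1, C=1}.
                  branch 1.1.1.1.2 (add \lnot (\lnot A \lor A), \lnot B):
                    × closes — contains both B and \lnot B.
              branch 1.1.1.2 (add \lnot ((\lnot A \lor A) \leftrightarrow B), (B \land \lnot C)):
                (B \land \lnot C): α-rule — add B, \lnot C.
                × closes — contains both C and \lnot C.
          branch 1.1.2 (add A):
            \lnot (((\lnot A \lor A) \leftrightarrow B) \leftrightarrow (B \land \lnot C)): β-rule — branch into ((\lnot A \lor A) \leftrightarrow B), \lnot (B \land \lnot C)  //  \lnot ((\lnot A \lor A) \leftrightarrow B), (B \land \lnot C).
              branch 1.1.2.1 (add ((\lnot A \lor A) \leftrightarrow B), \lnot (B \land \lnot C)):
                ((\lnot A \lor A) \leftrightarrow B): β-rule — branch into (\lnot A \lor A), B  //  \lnot (\lnot A \lor A), \lnot B.
                  branch 1.1.2.1.1 (add (\lnot A \lor A), B):
                    \lnot (B \land \lnot C): β-rule — branch into \lnot B  //  \lnot \lnot C.
                      branch 1.1.2.1.1.1 (add \lnot B):
                        × closes — contains both B and \lnot B.
                      branch 1.1.2.1.1.2 (add \lnot \lnot C):
                        (\lnot A \lor A): β-rule — branch into \lnot A  //  A.
                          branch 1.1.2.1.1.2.1 (add \lnot A):
                            × closes — contains both A and \lnot A.
                          branch 1.1.2.1.1.2.2 (add A):
                            ○ open, literals {A=1, B=1, C=1}.
                  branch 1.1.2.1.2 (add \lnot (\lnot A \lor A), \lnot B):
                    × closes — contains both B and \lnot B.
              branch 1.1.2.2 (add \lnot ((\lnot A \lor A) \leftrightarrow B), (B \land \lnot C)):
                (B \land \lnot C): α-rule — add B, \lnot C.
                × closes — contains both C and \lnot C.
      branch 1.2 (add \lnot B):
        × closes — contains both B and \lnot B.
  branch 2 (add B):
    (C \lor \lnot B): β-rule — branch into C  //  \lnot B.
      branch 2.1 (add C):
        (A \lor A): β-rule — branch into A  //  A.
          branch 2.1.1 (add A):
            \lnot (((\lnot A \lor A) \leftrightarrow B) \leftrightarrow (B \land \lnot C)): β-rule — branch into ((\lnot A \lor A) \leftrightarrow B), \lnot (B \land \lnot C)  //  \lnot ((\lnot A \lor A) \leftrightarrow B), (B \land \lnot C).
              branch 2.1.1.1 (add ((\lnot A \lor A) \leftrightarrow B), \lnot (B \land \lnot C)):
                ((\lnot A \lor A) \leftrightarrow B): β-rule — branch into (\lnot A \lor A), B  //  \lnot (\lnot A \lor A), \lnot B.
                  branch 2.1.1.1.1 (add (\lnot A \lor A), B):
                    \lnot (B \land \lnot C): β-rule — branch into \lnot B  //  \lnot \lnot C.
                      branch 2.1.1.1.1.1 (add \lnot B):
                        × closes — contains both B and \lnot B.
                      branch 2.1.1.1.1.2 (add \lnot \lnot C):
                        (\lnot A \lor A): β-rule — branch into \lnot A  //  A.
                          branch 2.1.1.1.1.2.1 (add \lnot A):
                            × closes — contains both A and \lnot A.
                          branch 2.1.1.1.1.2.2 (add A):
                            ○ open, literals {A=1, B=1, C=1}.
                  branch 2.1.1.1.2 (add \lnot (\lnot A \lor A), \lnot B):
                    × closes — contains both B and \lnot B.
              branch 2.1.1.2 (add \lnot ((\lnot A \lor A) \leftrightarrow B), (B \land \lnot C)):
                (B \land \lnot C): α-rule — add B, \lnot C.
                × closes — contains both C and \lnot C.
          branch 2.1.2 (add A):
            \lnot (((\lnot A \lor A) \leftrightarrow B) \leftrightarrow (B \land \lnot C)): β-rule — branch into ((\lnot A \lor A) \leftrightarrow B), \lnot (B \land \lnot C)  //  \lnot ((\lnot A \lor A) \leftrightarrow B), (B \land \lnot C).
              branch 2.1.2.1 (add ((\lnot A \lor A) \leftrightarrow B), \lnot (B \land \lnot C)):
                ((\lnot A \lor A) \leftrightarrow B): β-rule — branch into (\lnot A \lor A), B  //  \lnot (\lnot A \lor A), \lnot B.
                  branch 2.1.2.1.1 (add (\lnot A \lor A), B):
                    \lnot (B \land \lnot C): β-rule — branch into \lnot B  //  \lnot \lnot C.
                      branch 2.1.2.1.1.1 (add \lnot B):
                        × closes — contains both B and \lnot B.
                      branch 2.1.2.1.1.2 (add \lnot \lnot C):
                        (\lnot A \lor A): β-rule — branch into \lnot A  //  A.
                          branch 2.1.2.1.1.2.1 (add \lnot A):
                            × closes — contains both A and \lnot A.
                          branch 2.1.2.1.1.2.2 (add A):
                            ○ open, literals {A=1, B=1, C=1}.
                  branch 2.1.2.1.2 (add \lnot (\lnot A \lor A), \lnot B):
                    × closes — contains both B and \lnot B.
              branch 2.1.2.2 (add \lnot ((\lnot A \lor A) \leftrightarrow B), (B \land \lnot C)):
                (B \land \lnot C): α-rule — add B, \lnot C.
                × closes — contains both C and \lnot C.
      branch 2.2 (add \lnot B):
        × closes — contains both B and \lnot B.
18 branches closed, 4 open.
An open branch gives a countermodel: A=1, B=1, C=1 (unmentioned atoms arbitrary); the premises hold there but the conclusion fails.

No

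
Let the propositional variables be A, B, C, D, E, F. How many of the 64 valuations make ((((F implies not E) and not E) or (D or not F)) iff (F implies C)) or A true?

Initial set: {(((((F implies not E) and not E) or (D or not F)) iff (F implies C)) or A)}.
(((((F implies not E) and not E) or (D or not F)) iff (F implies C)) or A): β-rule — branch into ((((F implies not E) and not E) or (D or not F)) iff (F implies C))  //  A.
  branch 1 (add ((((F implies not E) and not E) or (D or not F)) iff (F implies C))):
    ((((F implies not E) and not E) or (D or not F)) iff (F implies C)): β-rule — branch into (((F implies not E) and not E) or (D or not F)), (F implies C)  //  not (((F implies not E) and not E) or (D or not F)), not (F implies C).
      branch 1.1 (add (((F implies not E) and not E) or (D or not F)), (F implies C)):
        (((F implies not E) and not E) or (D or not F)): β-rule — branch into ((F implies not E) and not E)  //  (D or not F).
          branch 1.1.1 (add ((F implies not E) and not E)):
            ((F implies not E) and not E): α-rule — add (F implies not E), not E.
            (F implies C): β-rule — branch into not F  //  C.
              branch 1.1.1.1 (add not F):
                (F implies not E): β-rule — branch into not F  //  not E.
                  branch 1.1.1.1.1 (add not F):
                    ○ open, literals {E=false, F=false}.
                  branch 1.1.1.1.2 (add not E):
                    ○ open, literals {E=false, F=false}.
              branch 1.1.1.2 (add C):
                (F implies not E): β-rule — branch into not F  //  not E.
                  branch 1.1.1.2.1 (add not F):
                    ○ open, literals {C=true, E=false, F=false}.
                  branch 1.1.1.2.2 (add not E):
                    ○ open, literals {C=true, E=false}.
          branch 1.1.2 (add (D or not F)):
            (F implies C): β-rule — branch into not F  //  C.
              branch 1.1.2.1 (add not F):
                (D or not F): β-rule — branch into D  //  not F.
                  branch 1.1.2.1.1 (add D):
                    ○ open, literals {D=true, F=false}.
                  branch 1.1.2.1.2 (add not F):
                    ○ open, literals {F=false}.
              branch 1.1.2.2 (add C):
                (D or not F): β-rule — branch into D  //  not F.
                  branch 1.1.2.2.1 (add D):
                    ○ open, literals {C=true, D=true}.
                  branch 1.1.2.2.2 (add not F):
                    ○ open, literals {C=true, F=false}.
      branch 1.2 (add not (((F implies not E) and not E) or (D or not F)), not (F implies C)):
        not (((F implies not E) and not E) or (D or not F)): α-rule — add not ((F implies not E) and not E), not (D or not F).
        not (F implies C): α-rule — add F, not C.
        not (D or not F): α-rule — add not D, not not F.
        not ((F implies not E) and not E): β-rule — branch into not (F implies not E)  //  not not E.
          branch 1.2.1 (add not (F implies not E)):
            not (F implies not E): α-rule — add F, not not E.
            ○ open, literals {C=false, D=false, E=true, F=true}.
          branch 1.2.2 (add not not E):
            ○ open, literals {C=false, D=false, E=true, F=true}.
  branch 2 (add A):
    ○ open, literals {A=true}.
0 branches closed, 11 open.
Each open branch fixes some atoms; the unmentioned ones are free. Counting distinct full assignments: branch {E=false, F=false} (A, B, C, D) contributes 16 new; branch {E=false, F=false} (A, B, C, D) contributes 0 new; branch {C=true, E=false, F=false} (A, B, D) contributes 0 new; branch {C=true, E=false} (A, B, D, F) contributes 8 new; branch {D=true, F=false} (A, B, C, E) contributes 8 new; branch {F=false} (A, B, C, D, E) contributes 8 new; branch {C=true, D=true} (A, B, E, F) contributes 4 new; branch {C=true, F=false} (A, B, D, E) contributes 0 new; branch {C=false, D=false, E=true, F=true} (A, B) contributes 4 new; branch {C=false, D=false, E=true, F=true} (A, B) contributes 0 new; branch {A=true} (B, C, D, E, F) contributes 8 new. Total: 56.

56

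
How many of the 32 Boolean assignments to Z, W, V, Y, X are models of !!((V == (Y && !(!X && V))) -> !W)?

Initial set: {!!((V == (Y && !(!X && V))) -> !W)}.
!!((V == (Y && !(!X && V))) -> !W): drop double negation, giving ((V == (Y && !(!X && V))) -> !W).
((V == (Y && !(!X && V))) -> !W): β-rule — branch into !(V == (Y && !(!X && V)))  //  !W.
  branch 1 (add !(V == (Y && !(!X && V)))):
    !(V == (Y && !(!X && V))): β-rule — branch into V, !(Y && !(!X && V))  //  !V, (Y && !(!X && V)).
      branch 1.1 (add V, !(Y && !(!X && V))):
        !(Y && !(!X && V)): β-rule — branch into !Y  //  !!(!X && V).
          branch 1.1.1 (add !Y):
            ○ open, literals {V=1, Y=0}.
          branch 1.1.2 (add !!(!X && V)):
            !!(!X && V): α-rule — add !X, V.
            ○ open, literals {V=1, X=0}.
      branch 1.2 (add !V, (Y && !(!X && V))):
        (Y && !(!X && V)): α-rule — add Y, !(!X && V).
        !(!X && V): β-rule — branch into !!X  //  !V.
          branch 1.2.1 (add !!X):
            ○ open, literals {V=0, X=1, Y=1}.
          branch 1.2.2 (add !V):
            ○ open, literals {V=0, Y=1}.
  branch 2 (add !W):
    ○ open, literals {W=0}.
0 branches closed, 5 open.
Each open branch fixes some atoms; the unmentioned ones are free. Counting distinct full assignments: branch {V=1, Y=0} (Z, W, X) contributes 8 new; branch {V=1, X=0} (Z, W, Y) contributes 4 new; branch {V=0, X=1, Y=1} (Z, W) contributes 4 new; branch {V=0, Y=1} (Z, W, X) contributes 4 new; branch {W=0} (Z, V, Y, X) contributes 6 new. Total: 26.

26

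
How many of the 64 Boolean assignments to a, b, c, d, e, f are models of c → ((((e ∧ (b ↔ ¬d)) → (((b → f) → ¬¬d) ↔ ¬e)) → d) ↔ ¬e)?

46

Initial set: {(c → ((((e ∧ (b ↔ ¬d)) → (((b → f) → ¬¬d) ↔ ¬e)) → d) ↔ ¬e))}.
(c → ((((e ∧ (b ↔ ¬d)) → (((b → f) → ¬¬d) ↔ ¬e)) → d) ↔ ¬e)): β-rule — branch into ¬c  //  ((((e ∧ (b ↔ ¬d)) → (((b → f) → ¬¬d) ↔ ¬e)) → d) ↔ ¬e).
  branch 1 (add ¬c):
    ○ open, literals {c=false}.
  branch 2 (add ((((e ∧ (b ↔ ¬d)) → (((b → f) → ¬¬d) ↔ ¬e)) → d) ↔ ¬e)):
    ((((e ∧ (b ↔ ¬d)) → (((b → f) → ¬¬d) ↔ ¬e)) → d) ↔ ¬e): β-rule — branch into (((e ∧ (b ↔ ¬d)) → (((b → f) → ¬¬d) ↔ ¬e)) → d), ¬e  //  ¬(((e ∧ (b ↔ ¬d)) → (((b → f) → ¬¬d) ↔ ¬e)) → d), ¬¬e.
      branch 2.1 (add (((e ∧ (b ↔ ¬d)) → (((b → f) → ¬¬d) ↔ ¬e)) → d), ¬e):
        (((e ∧ (b ↔ ¬d)) → (((b → f) → ¬¬d) ↔ ¬e)) → d): β-rule — branch into ¬((e ∧ (b ↔ ¬d)) → (((b → f) → ¬¬d) ↔ ¬e))  //  d.
          branch 2.1.1 (add ¬((e ∧ (b ↔ ¬d)) → (((b → f) → ¬¬d) ↔ ¬e))):
            ¬((e ∧ (b ↔ ¬d)) → (((b → f) → ¬¬d) ↔ ¬e)): α-rule — add (e ∧ (b ↔ ¬d)), ¬(((b → f) → ¬¬d) ↔ ¬e).
            (e ∧ (b ↔ ¬d)): α-rule — add e, (b ↔ ¬d).
            × closes — contains both e and ¬e.
          branch 2.1.2 (add d):
            ○ open, literals {d=true, e=false}.
      branch 2.2 (add ¬(((e ∧ (b ↔ ¬d)) → (((b → f) → ¬¬d) ↔ ¬e)) → d), ¬¬e):
        ¬(((e ∧ (b ↔ ¬d)) → (((b → f) → ¬¬d) ↔ ¬e)) → d): α-rule — add ((e ∧ (b ↔ ¬d)) → (((b → f) → ¬¬d) ↔ ¬e)), ¬d.
        ((e ∧ (b ↔ ¬d)) → (((b → f) → ¬¬d) ↔ ¬e)): β-rule — branch into ¬(e ∧ (b ↔ ¬d))  //  (((b → f) → ¬¬d) ↔ ¬e).
          branch 2.2.1 (add ¬(e ∧ (b ↔ ¬d))):
            ¬(e ∧ (b ↔ ¬d)): β-rule — branch into ¬e  //  ¬(b ↔ ¬d).
              branch 2.2.1.1 (add ¬e):
                × closes — contains both e and ¬e.
              branch 2.2.1.2 (add ¬(b ↔ ¬d)):
                ¬(b ↔ ¬d): β-rule — branch into b, ¬¬d  //  ¬b, ¬d.
                  branch 2.2.1.2.1 (add b, ¬¬d):
                    × closes — contains both d and ¬d.
                  branch 2.2.1.2.2 (add ¬b, ¬d):
                    ○ open, literals {b=false, d=false, e=true}.
          branch 2.2.2 (add (((b → f) → ¬¬d) ↔ ¬e)):
            (((b → f) → ¬¬d) ↔ ¬e): β-rule — branch into ((b → f) → ¬¬d), ¬e  //  ¬((b → f) → ¬¬d), ¬¬e.
              branch 2.2.2.1 (add ((b → f) → ¬¬d), ¬e):
                × closes — contains both e and ¬e.
              branch 2.2.2.2 (add ¬((b → f) → ¬¬d), ¬¬e):
                ¬((b → f) → ¬¬d): α-rule — add (b → f), ¬¬¬d.
                ¬¬¬d: drop double negation, giving ¬d.
                (b → f): β-rule — branch into ¬b  //  f.
                  branch 2.2.2.2.1 (add ¬b):
                    ○ open, literals {b=false, d=false, e=true}.
                  branch 2.2.2.2.2 (add f):
                    ○ open, literals {d=false, e=true, f=true}.
4 branches closed, 5 open.
Each open branch fixes some atoms; the unmentioned ones are free. Counting distinct full assignments: branch {c=false} (a, b, d, e, f) contributes 32 new; branch {d=true, e=false} (a, b, c, f) contributes 8 new; branch {b=false, d=false, e=true} (a, c, f) contributes 4 new; branch {b=false, d=false, e=true} (a, c, f) contributes 0 new; branch {d=false, e=true, f=true} (a, b, c) contributes 2 new. Total: 46.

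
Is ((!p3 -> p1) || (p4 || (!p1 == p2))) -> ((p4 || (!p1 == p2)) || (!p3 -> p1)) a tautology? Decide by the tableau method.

Valid

Assume the negation and expand:
Initial set: {!(((!p3 -> p1) || (p4 || (!p1 == p2))) -> ((p4 || (!p1 == p2)) || (!p3 -> p1)))}.
!(((!p3 -> p1) || (p4 || (!p1 == p2))) -> ((p4 || (!p1 == p2)) || (!p3 -> p1))): α-rule — add ((!p3 -> p1) || (p4 || (!p1 == p2))), !((p4 || (!p1 == p2)) || (!p3 -> p1)).
!((p4 || (!p1 == p2)) || (!p3 -> p1)): α-rule — add !(p4 || (!p1 == p2)), !(!p3 -> p1).
!(p4 || (!p1 == p2)): α-rule — add !p4, !(!p1 == p2).
!(!p3 -> p1): α-rule — add !p3, !p1.
((!p3 -> p1) || (p4 || (!p1 == p2))): β-rule — branch into (!p3 -> p1)  //  (p4 || (!p1 == p2)).
  branch 1 (add (!p3 -> p1)):
    !(!p1 == p2): β-rule — branch into !p1, !p2  //  !!p1, p2.
      branch 1.1 (add !p1, !p2):
        (!p3 -> p1): β-rule — branch into !!p3  //  p1.
          branch 1.1.1 (add !!p3):
            × closes — contains both p3 and !p3.
          branch 1.1.2 (add p1):
            × closes — contains both p1 and !p1.
      branch 1.2 (add !!p1, p2):
        × closes — contains both p1 and !p1.
  branch 2 (add (p4 || (!p1 == p2))):
    !(!p1 == p2): β-rule — branch into !p1, !p2  //  !!p1, p2.
      branch 2.1 (add !p1, !p2):
        (p4 || (!p1 == p2)): β-rule — branch into p4  //  (!p1 == p2).
          branch 2.1.1 (add p4):
            × closes — contains both p4 and !p4.
          branch 2.1.2 (add (!p1 == p2)):
            (!p1 == p2): β-rule — branch into !p1, p2  //  !!p1, !p2.
              branch 2.1.2.1 (add !p1, p2):
                × closes — contains both p2 and !p2.
              branch 2.1.2.2 (add !!p1, !p2):
                × closes — contains both p1 and !p1.
      branch 2.2 (add !!p1, p2):
        × closes — contains both p1 and !p1.
All 7 branches close.
Every branch closed, so the negation is unsatisfiable and the formula is valid.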